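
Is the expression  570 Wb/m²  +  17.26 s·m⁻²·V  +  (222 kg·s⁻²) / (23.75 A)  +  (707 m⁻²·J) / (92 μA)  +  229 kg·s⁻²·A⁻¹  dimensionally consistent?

Yes

Dimensions:
  570 Wb/m²:  Wb·m⁻² = V·s·m⁻² = kg·s⁻²·A⁻¹
  17.26 s·m⁻²·V:  V·s·m⁻² = J·C⁻¹·s·m⁻² = kg·s⁻²·A⁻¹
  (222 kg·s⁻²) / (23.75 A):  [kg·s⁻²] / [A] = kg·s⁻²·A⁻¹
  (707 m⁻²·J) / (92 μA):  [kg·s⁻²] / [A] = kg·s⁻²·A⁻¹
  229 kg·s⁻²·A⁻¹:  kg·s⁻²·A⁻¹
Every term reduces to kg·s⁻²·A⁻¹.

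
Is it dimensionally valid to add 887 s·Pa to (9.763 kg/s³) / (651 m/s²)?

Work out the base dimensions of each:
  887 s·Pa:  Pa·s = N·m⁻²·s = kg·m⁻¹·s⁻¹
  (9.763 kg/s³) / (651 m/s²):  [kg·s⁻³] / [m·s⁻²] = kg·m⁻¹·s⁻¹
Both are kg·m⁻¹·s⁻¹, so they have the same dimensions and can be added.

Yes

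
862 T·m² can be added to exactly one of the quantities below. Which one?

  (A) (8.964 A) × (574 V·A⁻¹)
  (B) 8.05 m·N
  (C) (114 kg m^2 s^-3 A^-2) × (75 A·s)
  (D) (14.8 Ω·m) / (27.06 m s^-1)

Reference: T·m² = Wb·m⁻²·m² = kg·m²·s⁻²·A⁻¹.
Each option:
  (A) [A] · [kg·m²·s⁻³·A⁻²] = kg·m²·s⁻³·A⁻¹
  (B) N·m = kg·m·s⁻²·m = kg·m²·s⁻²
  (C) [kg·m²·s⁻³·A⁻²] · [s·A] = kg·m²·s⁻²·A⁻¹  ← same
  (D) [kg·m³·s⁻³·A⁻²] / [m·s⁻¹] = kg·m²·s⁻²·A⁻²
Only (C) matches kg·m²·s⁻²·A⁻¹.

(C)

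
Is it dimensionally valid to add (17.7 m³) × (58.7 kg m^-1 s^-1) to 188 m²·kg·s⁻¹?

Expand each in SI base units:
  (17.7 m³) × (58.7 kg m^-1 s^-1):  [m³] · [kg·m⁻¹·s⁻¹] = kg·m²·s⁻¹
  188 m²·kg·s⁻¹:  kg·m²·s⁻¹
Both are kg·m²·s⁻¹, so they have the same dimensions and can be added.

Yes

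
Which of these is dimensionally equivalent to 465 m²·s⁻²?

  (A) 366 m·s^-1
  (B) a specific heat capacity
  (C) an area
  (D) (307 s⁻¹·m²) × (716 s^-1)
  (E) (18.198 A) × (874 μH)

Reference: m²·s⁻².
Each option:
  (A) m·s⁻¹
  (B) [specific heat capacity] = m²·s⁻²·K⁻¹
  (C) [area] = m²
  (D) [m²·s⁻¹] · [s⁻¹] = m²·s⁻²  ← same
  (E) [A] · [kg·m²·s⁻²·A⁻²] = kg·m²·s⁻²·A⁻¹
Only (D) matches m²·s⁻².

(D)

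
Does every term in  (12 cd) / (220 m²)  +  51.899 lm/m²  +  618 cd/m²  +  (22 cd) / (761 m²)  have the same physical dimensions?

Expand each in SI base units:
  (12 cd) / (220 m²):  [cd] / [m²] = m⁻²·cd
  51.899 lm/m²:  lm·m⁻² = cd·m⁻² = m⁻²·cd
  618 cd/m²:  cd·m⁻² = m⁻²·cd
  (22 cd) / (761 m²):  [cd] / [m²] = m⁻²·cd
Every term reduces to m⁻²·cd.

Yes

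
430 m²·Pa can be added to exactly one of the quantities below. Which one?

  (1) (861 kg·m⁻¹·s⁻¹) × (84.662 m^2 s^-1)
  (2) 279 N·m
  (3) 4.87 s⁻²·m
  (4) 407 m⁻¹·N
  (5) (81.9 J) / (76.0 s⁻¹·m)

(1)

Reference: Pa·m² = N·m⁻²·m² = kg·m·s⁻².
Each option:
  (1) [kg·m⁻¹·s⁻¹] · [m²·s⁻¹] = kg·m·s⁻²  ← same
  (2) N·m = kg·m·s⁻²·m = kg·m²·s⁻²
  (3) m·s⁻²
  (4) N·m⁻¹ = kg·m·s⁻²·m⁻¹ = kg·s⁻²
  (5) [kg·m²·s⁻²] / [m·s⁻¹] = kg·m·s⁻¹
Only (1) matches kg·m·s⁻².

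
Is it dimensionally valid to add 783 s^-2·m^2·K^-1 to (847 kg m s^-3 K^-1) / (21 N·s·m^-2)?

Reduce each to base SI dimensions:
  783 s^-2·m^2·K^-1:  m²·s⁻²·K⁻¹
  (847 kg m s^-3 K^-1) / (21 N·s·m^-2):  [kg·m·s⁻³·K⁻¹] / [kg·m⁻¹·s⁻¹] = m²·s⁻²·K⁻¹
Both are m²·s⁻²·K⁻¹, so they have the same dimensions and can be added.

Yes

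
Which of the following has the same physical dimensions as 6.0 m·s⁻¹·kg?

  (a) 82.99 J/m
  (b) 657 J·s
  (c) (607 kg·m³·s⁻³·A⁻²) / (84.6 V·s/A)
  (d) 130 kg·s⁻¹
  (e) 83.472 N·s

Reference: kg·m·s⁻¹.
Each option:
  (a) J·m⁻¹ = N·m·m⁻¹ = kg·m·s⁻²
  (b) J·s = N·m·s = kg·m²·s⁻¹
  (c) [kg·m³·s⁻³·A⁻²] / [kg·m²·s⁻²·A⁻²] = m·s⁻¹
  (d) kg·s⁻¹
  (e) N·s = kg·m·s⁻²·s = kg·m·s⁻¹  ← same
Only (e) matches kg·m·s⁻¹.

(e)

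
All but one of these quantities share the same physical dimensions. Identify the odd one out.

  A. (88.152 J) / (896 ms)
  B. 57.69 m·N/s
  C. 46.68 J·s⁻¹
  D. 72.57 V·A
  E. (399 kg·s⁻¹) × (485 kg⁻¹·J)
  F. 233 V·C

Reduce each to base SI dimensions:
  A. [kg·m²·s⁻²] / [s] = kg·m²·s⁻³
  B. N·m·s⁻¹ = kg·m·s⁻²·m·s⁻¹ = kg·m²·s⁻³
  C. J·s⁻¹ = N·m·s⁻¹ = kg·m²·s⁻³
  D. V·A = J·C⁻¹·A = kg·m²·s⁻³
  E. [kg·s⁻¹] · [m²·s⁻²] = kg·m²·s⁻³
  F. C·V = s·A·J·C⁻¹ = kg·m²·s⁻²
All reduce to kg·m²·s⁻³ except F., which is kg·m²·s⁻².

F.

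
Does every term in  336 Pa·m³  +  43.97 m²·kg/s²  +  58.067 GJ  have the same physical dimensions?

Yes

Dimensions:
  336 Pa·m³:  Pa·m³ = N·m⁻²·m³ = kg·m²·s⁻²
  43.97 m²·kg/s²:  kg·m²·s⁻²
  58.067 GJ:  J = N·m = kg·m²·s⁻²
Every term reduces to kg·m²·s⁻².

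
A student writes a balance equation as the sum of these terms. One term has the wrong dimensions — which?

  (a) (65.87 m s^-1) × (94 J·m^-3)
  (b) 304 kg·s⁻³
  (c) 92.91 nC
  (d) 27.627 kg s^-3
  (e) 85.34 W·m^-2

Reduce each to base SI dimensions:
  (a) [m·s⁻¹] · [kg·m⁻¹·s⁻²] = kg·s⁻³
  (b) kg·s⁻³
  (c) C = s·A
  (d) kg·s⁻³
  (e) W·m⁻² = J·s⁻¹·m⁻² = kg·s⁻³
All reduce to kg·s⁻³ except (c), which is s·A.

(c)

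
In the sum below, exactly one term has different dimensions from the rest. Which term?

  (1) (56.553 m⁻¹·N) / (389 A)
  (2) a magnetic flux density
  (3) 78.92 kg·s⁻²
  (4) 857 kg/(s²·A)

In SI base units:
  (1) [kg·s⁻²] / [A] = kg·s⁻²·A⁻¹
  (2) [magnetic flux density] = kg·s⁻²·A⁻¹
  (3) kg·s⁻²
  (4) kg·s⁻²·A⁻¹
All reduce to kg·s⁻²·A⁻¹ except (3), which is kg·s⁻².

(3)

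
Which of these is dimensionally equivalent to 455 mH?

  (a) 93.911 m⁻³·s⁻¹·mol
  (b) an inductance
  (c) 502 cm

Reference: H = V·s·A⁻¹ = kg·m²·s⁻²·A⁻².
Each option:
  (a) m⁻³·s⁻¹·mol
  (b) [inductance] = kg·m²·s⁻²·A⁻²  ← same
  (c) m
Only (b) matches kg·m²·s⁻²·A⁻².

(b)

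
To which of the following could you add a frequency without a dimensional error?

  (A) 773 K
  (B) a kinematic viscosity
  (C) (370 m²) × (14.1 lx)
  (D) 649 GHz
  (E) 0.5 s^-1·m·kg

Reference: [frequency] = s⁻¹.
Each option:
  (A) K
  (B) [kinematic viscosity] = m²·s⁻¹
  (C) [m²] · [m⁻²·cd] = cd
  (D) Hz = s⁻¹  ← same
  (E) kg·m·s⁻¹
Only (D) matches s⁻¹.

(D)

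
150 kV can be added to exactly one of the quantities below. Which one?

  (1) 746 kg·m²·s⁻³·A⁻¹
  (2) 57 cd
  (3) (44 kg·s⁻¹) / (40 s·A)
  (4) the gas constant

Reference: V = J·C⁻¹ = kg·m²·s⁻³·A⁻¹.
Each option:
  (1) kg·m²·s⁻³·A⁻¹  ← same
  (2) cd
  (3) [kg·s⁻¹] / [s·A] = kg·s⁻²·A⁻¹
  (4) [gas constant] = kg·m²·s⁻²·K⁻¹·mol⁻¹
Only (1) matches kg·m²·s⁻³·A⁻¹.

(1)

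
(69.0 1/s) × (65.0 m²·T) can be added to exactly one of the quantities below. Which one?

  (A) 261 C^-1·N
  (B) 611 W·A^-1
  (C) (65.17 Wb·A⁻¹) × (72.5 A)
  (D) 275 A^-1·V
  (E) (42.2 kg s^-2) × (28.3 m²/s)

(B)

Reference: [s⁻¹] · [kg·m²·s⁻²·A⁻¹] = kg·m²·s⁻³·A⁻¹.
Each option:
  (A) N·C⁻¹ = kg·m·s⁻²·(s·A)⁻¹ = kg·m·s⁻³·A⁻¹
  (B) W·A⁻¹ = J·s⁻¹·A⁻¹ = kg·m²·s⁻³·A⁻¹  ← same
  (C) [kg·m²·s⁻²·A⁻²] · [A] = kg·m²·s⁻²·A⁻¹
  (D) V·A⁻¹ = J·C⁻¹·A⁻¹ = kg·m²·s⁻³·A⁻²
  (E) [kg·s⁻²] · [m²·s⁻¹] = kg·m²·s⁻³
Only (B) matches kg·m²·s⁻³·A⁻¹.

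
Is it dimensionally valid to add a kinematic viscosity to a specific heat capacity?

No

Expand each in SI base units:
  a kinematic viscosity:  [kinematic viscosity] = m²·s⁻¹
  a specific heat capacity:  [specific heat capacity] = m²·s⁻²·K⁻¹
m²·s⁻¹ ≠ m²·s⁻²·K⁻¹, so they cannot be added.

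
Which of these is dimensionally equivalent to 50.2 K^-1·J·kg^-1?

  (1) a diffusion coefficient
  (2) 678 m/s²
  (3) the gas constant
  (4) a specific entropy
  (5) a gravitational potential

Reference: J·kg⁻¹·K⁻¹ = N·m·kg⁻¹·K⁻¹ = m²·s⁻²·K⁻¹.
Each option:
  (1) [diffusion coefficient] = m²·s⁻¹
  (2) m·s⁻²
  (3) [gas constant] = kg·m²·s⁻²·K⁻¹·mol⁻¹
  (4) [specific entropy] = m²·s⁻²·K⁻¹  ← same
  (5) [gravitational potential] = m²·s⁻²
Only (4) matches m²·s⁻²·K⁻¹.

(4)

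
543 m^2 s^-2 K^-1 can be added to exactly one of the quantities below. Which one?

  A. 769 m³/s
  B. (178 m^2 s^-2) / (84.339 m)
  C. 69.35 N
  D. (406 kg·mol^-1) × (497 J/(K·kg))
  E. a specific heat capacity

E.

Reference: m²·s⁻²·K⁻¹.
Each option:
  A. m³·s⁻¹
  B. [m²·s⁻²] / [m] = m·s⁻²
  C. N = kg·m·s⁻²
  D. [kg·mol⁻¹] · [m²·s⁻²·K⁻¹] = kg·m²·s⁻²·K⁻¹·mol⁻¹
  E. [specific heat capacity] = m²·s⁻²·K⁻¹  ← same
Only E. matches m²·s⁻²·K⁻¹.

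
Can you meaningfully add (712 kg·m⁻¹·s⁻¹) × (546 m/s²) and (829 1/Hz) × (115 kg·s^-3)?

Dimensions:
  (712 kg·m⁻¹·s⁻¹) × (546 m/s²):  [kg·m⁻¹·s⁻¹] · [m·s⁻²] = kg·s⁻³
  (829 1/Hz) × (115 kg·s^-3):  [s] · [kg·s⁻³] = kg·s⁻²
kg·s⁻³ ≠ kg·s⁻², so they cannot be added.

No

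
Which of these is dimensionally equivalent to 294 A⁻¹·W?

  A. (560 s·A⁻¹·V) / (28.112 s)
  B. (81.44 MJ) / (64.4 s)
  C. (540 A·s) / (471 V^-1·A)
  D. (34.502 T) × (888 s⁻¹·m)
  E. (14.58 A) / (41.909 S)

E.

Reference: W·A⁻¹ = J·s⁻¹·A⁻¹ = kg·m²·s⁻³·A⁻¹.
Each option:
  A. [kg·m²·s⁻²·A⁻²] / [s] = kg·m²·s⁻³·A⁻²
  B. [kg·m²·s⁻²] / [s] = kg·m²·s⁻³
  C. [s·A] / [kg⁻¹·m⁻²·s³·A²] = kg·m²·s⁻²·A⁻¹
  D. [kg·s⁻²·A⁻¹] · [m·s⁻¹] = kg·m·s⁻³·A⁻¹
  E. [A] / [kg⁻¹·m⁻²·s³·A²] = kg·m²·s⁻³·A⁻¹  ← same
Only E. matches kg·m²·s⁻³·A⁻¹.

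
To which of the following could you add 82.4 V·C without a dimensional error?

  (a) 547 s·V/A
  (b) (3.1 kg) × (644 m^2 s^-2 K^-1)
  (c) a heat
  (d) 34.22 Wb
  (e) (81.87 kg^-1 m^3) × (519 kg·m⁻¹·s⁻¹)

(c)

Reference: C·V = s·A·J·C⁻¹ = kg·m²·s⁻².
Each option:
  (a) V·s·A⁻¹ = J·C⁻¹·s·A⁻¹ = kg·m²·s⁻²·A⁻²
  (b) [kg] · [m²·s⁻²·K⁻¹] = kg·m²·s⁻²·K⁻¹
  (c) [heat] = kg·m²·s⁻²  ← same
  (d) Wb = V·s = kg·m²·s⁻²·A⁻¹
  (e) [kg⁻¹·m³] · [kg·m⁻¹·s⁻¹] = m²·s⁻¹
Only (c) matches kg·m²·s⁻².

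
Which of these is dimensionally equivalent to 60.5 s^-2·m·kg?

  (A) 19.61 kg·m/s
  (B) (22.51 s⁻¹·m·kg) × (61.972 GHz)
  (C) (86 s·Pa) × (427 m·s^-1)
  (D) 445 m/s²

Reference: kg·m·s⁻².
Each option:
  (A) kg·m·s⁻¹
  (B) [kg·m·s⁻¹] · [s⁻¹] = kg·m·s⁻²  ← same
  (C) [kg·m⁻¹·s⁻¹] · [m·s⁻¹] = kg·s⁻²
  (D) m·s⁻²
Only (B) matches kg·m·s⁻².

(B)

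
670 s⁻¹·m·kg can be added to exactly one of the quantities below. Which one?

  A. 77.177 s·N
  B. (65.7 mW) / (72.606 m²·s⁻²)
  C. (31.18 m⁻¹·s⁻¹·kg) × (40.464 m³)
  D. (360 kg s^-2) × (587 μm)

A.

Reference: kg·m·s⁻¹.
Each option:
  A. N·s = kg·m·s⁻²·s = kg·m·s⁻¹  ← same
  B. [kg·m²·s⁻³] / [m²·s⁻²] = kg·s⁻¹
  C. [kg·m⁻¹·s⁻¹] · [m³] = kg·m²·s⁻¹
  D. [kg·s⁻²] · [m] = kg·m·s⁻²
Only A. matches kg·m·s⁻¹.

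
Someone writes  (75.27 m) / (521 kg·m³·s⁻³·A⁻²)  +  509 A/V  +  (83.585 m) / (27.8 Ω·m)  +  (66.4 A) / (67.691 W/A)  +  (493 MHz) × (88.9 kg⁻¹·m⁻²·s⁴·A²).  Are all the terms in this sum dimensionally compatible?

Work out the base dimensions of each:
  (75.27 m) / (521 kg·m³·s⁻³·A⁻²):  [m] / [kg·m³·s⁻³·A⁻²] = kg⁻¹·m⁻²·s³·A²
  509 A/V:  A·V⁻¹ = A·(J·C⁻¹)⁻¹ = kg⁻¹·m⁻²·s³·A²
  (83.585 m) / (27.8 Ω·m):  [m] / [kg·m³·s⁻³·A⁻²] = kg⁻¹·m⁻²·s³·A²
  (66.4 A) / (67.691 W/A):  [A] / [kg·m²·s⁻³·A⁻¹] = kg⁻¹·m⁻²·s³·A²
  (493 MHz) × (88.9 kg⁻¹·m⁻²·s⁴·A²):  [s⁻¹] · [kg⁻¹·m⁻²·s⁴·A²] = kg⁻¹·m⁻²·s³·A²
Every term reduces to kg⁻¹·m⁻²·s³·A².

Yes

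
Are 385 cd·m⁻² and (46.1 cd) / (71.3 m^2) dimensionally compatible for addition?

Reduce each to base SI dimensions:
  385 cd·m⁻²:  cd·m⁻² = m⁻²·cd
  (46.1 cd) / (71.3 m^2):  [cd] / [m²] = m⁻²·cd
Both are m⁻²·cd, so they have the same dimensions and can be added.

Yes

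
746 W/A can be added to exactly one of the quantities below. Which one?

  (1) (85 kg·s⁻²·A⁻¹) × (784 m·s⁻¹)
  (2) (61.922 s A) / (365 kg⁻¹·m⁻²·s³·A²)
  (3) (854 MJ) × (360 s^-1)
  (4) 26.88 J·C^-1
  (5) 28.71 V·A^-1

(4)

Reference: W·A⁻¹ = J·s⁻¹·A⁻¹ = kg·m²·s⁻³·A⁻¹.
Each option:
  (1) [kg·s⁻²·A⁻¹] · [m·s⁻¹] = kg·m·s⁻³·A⁻¹
  (2) [s·A] / [kg⁻¹·m⁻²·s³·A²] = kg·m²·s⁻²·A⁻¹
  (3) [kg·m²·s⁻²] · [s⁻¹] = kg·m²·s⁻³
  (4) J·C⁻¹ = N·m·(s·A)⁻¹ = kg·m²·s⁻³·A⁻¹  ← same
  (5) V·A⁻¹ = J·C⁻¹·A⁻¹ = kg·m²·s⁻³·A⁻²
Only (4) matches kg·m²·s⁻³·A⁻¹.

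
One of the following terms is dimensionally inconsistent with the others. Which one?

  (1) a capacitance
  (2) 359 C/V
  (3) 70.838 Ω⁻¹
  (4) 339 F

In SI base units:
  (1) [capacitance] = kg⁻¹·m⁻²·s⁴·A²
  (2) C·V⁻¹ = s·A·(J·C⁻¹)⁻¹ = kg⁻¹·m⁻²·s⁴·A²
  (3) Ω⁻¹ = (V·A⁻¹)⁻¹ = kg⁻¹·m⁻²·s³·A²
  (4) F = C·V⁻¹ = kg⁻¹·m⁻²·s⁴·A²
All reduce to kg⁻¹·m⁻²·s⁴·A² except (3), which is kg⁻¹·m⁻²·s³·A².

(3)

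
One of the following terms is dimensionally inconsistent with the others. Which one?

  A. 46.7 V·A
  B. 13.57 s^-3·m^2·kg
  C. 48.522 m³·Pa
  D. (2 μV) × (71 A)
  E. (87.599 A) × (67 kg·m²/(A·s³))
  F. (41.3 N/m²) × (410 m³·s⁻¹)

C.

Reduce each to base SI dimensions:
  A. V·A = J·C⁻¹·A = kg·m²·s⁻³
  B. kg·m²·s⁻³
  C. Pa·m³ = N·m⁻²·m³ = kg·m²·s⁻²
  D. [kg·m²·s⁻³·A⁻¹] · [A] = kg·m²·s⁻³
  E. [A] · [kg·m²·s⁻³·A⁻¹] = kg·m²·s⁻³
  F. [kg·m⁻¹·s⁻²] · [m³·s⁻¹] = kg·m²·s⁻³
All reduce to kg·m²·s⁻³ except C., which is kg·m²·s⁻².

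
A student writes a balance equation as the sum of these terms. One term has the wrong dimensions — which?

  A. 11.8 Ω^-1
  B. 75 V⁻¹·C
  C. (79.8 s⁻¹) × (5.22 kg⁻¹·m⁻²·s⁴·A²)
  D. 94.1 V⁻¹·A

B.

In SI base units:
  A. Ω⁻¹ = (V·A⁻¹)⁻¹ = kg⁻¹·m⁻²·s³·A²
  B. C·V⁻¹ = s·A·(J·C⁻¹)⁻¹ = kg⁻¹·m⁻²·s⁴·A²
  C. [s⁻¹] · [kg⁻¹·m⁻²·s⁴·A²] = kg⁻¹·m⁻²·s³·A²
  D. A·V⁻¹ = A·(J·C⁻¹)⁻¹ = kg⁻¹·m⁻²·s³·A²
All reduce to kg⁻¹·m⁻²·s³·A² except B., which is kg⁻¹·m⁻²·s⁴·A².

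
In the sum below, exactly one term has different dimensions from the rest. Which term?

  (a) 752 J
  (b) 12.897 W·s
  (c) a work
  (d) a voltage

(d)

Dimensions:
  (a) J = N·m = kg·m²·s⁻²
  (b) W·s = J·s⁻¹·s = kg·m²·s⁻²
  (c) [work] = kg·m²·s⁻²
  (d) [voltage] = kg·m²·s⁻³·A⁻¹
All reduce to kg·m²·s⁻² except (d), which is kg·m²·s⁻³·A⁻¹.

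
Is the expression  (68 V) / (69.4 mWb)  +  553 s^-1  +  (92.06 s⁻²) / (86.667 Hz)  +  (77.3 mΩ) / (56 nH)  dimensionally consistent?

Yes

Reduce each to base SI dimensions:
  (68 V) / (69.4 mWb):  [kg·m²·s⁻³·A⁻¹] / [kg·m²·s⁻²·A⁻¹] = s⁻¹
  553 s^-1:  s⁻¹
  (92.06 s⁻²) / (86.667 Hz):  [s⁻²] / [s⁻¹] = s⁻¹
  (77.3 mΩ) / (56 nH):  [kg·m²·s⁻³·A⁻²] / [kg·m²·s⁻²·A⁻²] = s⁻¹
Every term reduces to s⁻¹.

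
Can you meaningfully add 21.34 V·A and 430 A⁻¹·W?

Work out the base dimensions of each:
  21.34 V·A:  V·A = J·C⁻¹·A = kg·m²·s⁻³
  430 A⁻¹·W:  W·A⁻¹ = J·s⁻¹·A⁻¹ = kg·m²·s⁻³·A⁻¹
kg·m²·s⁻³ ≠ kg·m²·s⁻³·A⁻¹, so they cannot be added.

No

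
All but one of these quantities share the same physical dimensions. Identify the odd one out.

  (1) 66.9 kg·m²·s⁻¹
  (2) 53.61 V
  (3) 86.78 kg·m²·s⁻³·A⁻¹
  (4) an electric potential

(1)

Work out the base dimensions of each:
  (1) kg·m²·s⁻¹
  (2) V = J·C⁻¹ = kg·m²·s⁻³·A⁻¹
  (3) kg·m²·s⁻³·A⁻¹
  (4) [electric potential] = kg·m²·s⁻³·A⁻¹
All reduce to kg·m²·s⁻³·A⁻¹ except (1), which is kg·m²·s⁻¹.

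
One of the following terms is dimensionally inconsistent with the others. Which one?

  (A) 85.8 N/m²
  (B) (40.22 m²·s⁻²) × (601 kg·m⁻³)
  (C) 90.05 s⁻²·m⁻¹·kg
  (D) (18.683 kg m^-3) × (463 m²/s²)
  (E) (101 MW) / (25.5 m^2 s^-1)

(E)

Work out the base dimensions of each:
  (A) N·m⁻² = kg·m·s⁻²·m⁻² = kg·m⁻¹·s⁻²
  (B) [m²·s⁻²] · [kg·m⁻³] = kg·m⁻¹·s⁻²
  (C) kg·m⁻¹·s⁻²
  (D) [kg·m⁻³] · [m²·s⁻²] = kg·m⁻¹·s⁻²
  (E) [kg·m²·s⁻³] / [m²·s⁻¹] = kg·s⁻²
All reduce to kg·m⁻¹·s⁻² except (E), which is kg·s⁻².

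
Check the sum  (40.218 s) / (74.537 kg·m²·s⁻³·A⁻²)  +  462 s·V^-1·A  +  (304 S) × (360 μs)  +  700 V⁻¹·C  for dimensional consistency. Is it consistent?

Work out the base dimensions of each:
  (40.218 s) / (74.537 kg·m²·s⁻³·A⁻²):  [s] / [kg·m²·s⁻³·A⁻²] = kg⁻¹·m⁻²·s⁴·A²
  462 s·V^-1·A:  A·s·V⁻¹ = A·s·(J·C⁻¹)⁻¹ = kg⁻¹·m⁻²·s⁴·A²
  (304 S) × (360 μs):  [kg⁻¹·m⁻²·s³·A²] · [s] = kg⁻¹·m⁻²·s⁴·A²
  700 V⁻¹·C:  C·V⁻¹ = s·A·(J·C⁻¹)⁻¹ = kg⁻¹·m⁻²·s⁴·A²
Every term reduces to kg⁻¹·m⁻²·s⁴·A².

Yes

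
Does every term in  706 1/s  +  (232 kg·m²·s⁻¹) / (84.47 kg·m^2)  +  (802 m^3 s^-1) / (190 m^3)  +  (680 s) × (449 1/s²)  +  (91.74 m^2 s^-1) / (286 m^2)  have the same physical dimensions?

Yes

In SI base units:
  706 1/s:  s⁻¹
  (232 kg·m²·s⁻¹) / (84.47 kg·m^2):  [kg·m²·s⁻¹] / [kg·m²] = s⁻¹
  (802 m^3 s^-1) / (190 m^3):  [m³·s⁻¹] / [m³] = s⁻¹
  (680 s) × (449 1/s²):  [s] · [s⁻²] = s⁻¹
  (91.74 m^2 s^-1) / (286 m^2):  [m²·s⁻¹] / [m²] = s⁻¹
Every term reduces to s⁻¹.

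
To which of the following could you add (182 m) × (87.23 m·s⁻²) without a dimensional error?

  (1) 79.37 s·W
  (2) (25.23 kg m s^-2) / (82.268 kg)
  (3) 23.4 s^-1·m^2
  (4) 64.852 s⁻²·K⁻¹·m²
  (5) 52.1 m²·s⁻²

Reference: [m] · [m·s⁻²] = m²·s⁻².
Each option:
  (1) W·s = J·s⁻¹·s = kg·m²·s⁻²
  (2) [kg·m·s⁻²] / [kg] = m·s⁻²
  (3) m²·s⁻¹
  (4) m²·s⁻²·K⁻¹
  (5) m²·s⁻²  ← same
Only (5) matches m²·s⁻².

(5)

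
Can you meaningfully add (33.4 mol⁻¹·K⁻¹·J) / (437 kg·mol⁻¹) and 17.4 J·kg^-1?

No

Dimensions:
  (33.4 mol⁻¹·K⁻¹·J) / (437 kg·mol⁻¹):  [kg·m²·s⁻²·K⁻¹·mol⁻¹] / [kg·mol⁻¹] = m²·s⁻²·K⁻¹
  17.4 J·kg^-1:  J·kg⁻¹ = N·m·kg⁻¹ = m²·s⁻²
m²·s⁻²·K⁻¹ ≠ m²·s⁻², so they cannot be added.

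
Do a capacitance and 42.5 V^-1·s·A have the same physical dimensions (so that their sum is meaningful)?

Yes

Reduce each to base SI dimensions:
  a capacitance:  [capacitance] = kg⁻¹·m⁻²·s⁴·A²
  42.5 V^-1·s·A:  A·s·V⁻¹ = A·s·(J·C⁻¹)⁻¹ = kg⁻¹·m⁻²·s⁴·A²
Both are kg⁻¹·m⁻²·s⁴·A², so they have the same dimensions and can be added.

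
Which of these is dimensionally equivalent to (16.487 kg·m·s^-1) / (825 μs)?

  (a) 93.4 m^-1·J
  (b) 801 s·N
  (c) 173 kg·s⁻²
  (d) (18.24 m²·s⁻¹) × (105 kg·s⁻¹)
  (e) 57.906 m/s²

(a)

Reference: [kg·m·s⁻¹] / [s] = kg·m·s⁻².
Each option:
  (a) J·m⁻¹ = N·m·m⁻¹ = kg·m·s⁻²  ← same
  (b) N·s = kg·m·s⁻²·s = kg·m·s⁻¹
  (c) kg·s⁻²
  (d) [m²·s⁻¹] · [kg·s⁻¹] = kg·m²·s⁻²
  (e) m·s⁻²
Only (a) matches kg·m·s⁻².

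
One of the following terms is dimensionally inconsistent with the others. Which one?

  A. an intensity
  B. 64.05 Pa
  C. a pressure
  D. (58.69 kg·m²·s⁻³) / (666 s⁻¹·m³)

In SI base units:
  A. [intensity] = kg·s⁻³
  B. Pa = N·m⁻² = kg·m⁻¹·s⁻²
  C. [pressure] = kg·m⁻¹·s⁻²
  D. [kg·m²·s⁻³] / [m³·s⁻¹] = kg·m⁻¹·s⁻²
All reduce to kg·m⁻¹·s⁻² except A., which is kg·s⁻³.

A.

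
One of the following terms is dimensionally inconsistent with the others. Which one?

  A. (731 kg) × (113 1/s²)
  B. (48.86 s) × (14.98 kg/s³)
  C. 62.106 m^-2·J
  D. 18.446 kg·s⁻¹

In SI base units:
  A. [kg] · [s⁻²] = kg·s⁻²
  B. [s] · [kg·s⁻³] = kg·s⁻²
  C. J·m⁻² = N·m·m⁻² = kg·s⁻²
  D. kg·s⁻¹
All reduce to kg·s⁻² except D., which is kg·s⁻¹.

D.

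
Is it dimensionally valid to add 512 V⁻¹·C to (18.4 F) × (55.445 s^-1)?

No

Work out the base dimensions of each:
  512 V⁻¹·C:  C·V⁻¹ = s·A·(J·C⁻¹)⁻¹ = kg⁻¹·m⁻²·s⁴·A²
  (18.4 F) × (55.445 s^-1):  [kg⁻¹·m⁻²·s⁴·A²] · [s⁻¹] = kg⁻¹·m⁻²·s³·A²
kg⁻¹·m⁻²·s⁴·A² ≠ kg⁻¹·m⁻²·s³·A², so they cannot be added.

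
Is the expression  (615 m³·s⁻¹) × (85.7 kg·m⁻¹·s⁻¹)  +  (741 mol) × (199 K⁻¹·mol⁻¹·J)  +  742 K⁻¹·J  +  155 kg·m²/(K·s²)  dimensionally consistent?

Reduce each to base SI dimensions:
  (615 m³·s⁻¹) × (85.7 kg·m⁻¹·s⁻¹):  [m³·s⁻¹] · [kg·m⁻¹·s⁻¹] = kg·m²·s⁻²
  (741 mol) × (199 K⁻¹·mol⁻¹·J):  [mol] · [kg·m²·s⁻²·K⁻¹·mol⁻¹] = kg·m²·s⁻²·K⁻¹
  742 K⁻¹·J:  J·K⁻¹ = N·m·K⁻¹ = kg·m²·s⁻²·K⁻¹
  155 kg·m²/(K·s²):  kg·m²·s⁻²·K⁻¹
The terms do not share a single dimension (kg·m²·s⁻² vs kg·m²·s⁻²·K⁻¹).

No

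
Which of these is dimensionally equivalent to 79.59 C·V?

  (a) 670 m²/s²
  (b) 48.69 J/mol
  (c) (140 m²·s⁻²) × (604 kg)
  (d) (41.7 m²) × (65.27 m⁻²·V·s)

(c)

Reference: C·V = s·A·J·C⁻¹ = kg·m²·s⁻².
Each option:
  (a) m²·s⁻²
  (b) J·mol⁻¹ = N·m·mol⁻¹ = kg·m²·s⁻²·mol⁻¹
  (c) [m²·s⁻²] · [kg] = kg·m²·s⁻²  ← same
  (d) [m²] · [kg·s⁻²·A⁻¹] = kg·m²·s⁻²·A⁻¹
Only (c) matches kg·m²·s⁻².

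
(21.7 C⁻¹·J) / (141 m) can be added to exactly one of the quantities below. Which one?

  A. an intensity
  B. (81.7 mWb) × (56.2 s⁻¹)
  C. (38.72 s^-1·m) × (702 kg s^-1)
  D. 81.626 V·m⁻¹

D.

Reference: [kg·m²·s⁻³·A⁻¹] / [m] = kg·m·s⁻³·A⁻¹.
Each option:
  A. [intensity] = kg·s⁻³
  B. [kg·m²·s⁻²·A⁻¹] · [s⁻¹] = kg·m²·s⁻³·A⁻¹
  C. [m·s⁻¹] · [kg·s⁻¹] = kg·m·s⁻²
  D. V·m⁻¹ = J·C⁻¹·m⁻¹ = kg·m·s⁻³·A⁻¹  ← same
Only D. matches kg·m·s⁻³·A⁻¹.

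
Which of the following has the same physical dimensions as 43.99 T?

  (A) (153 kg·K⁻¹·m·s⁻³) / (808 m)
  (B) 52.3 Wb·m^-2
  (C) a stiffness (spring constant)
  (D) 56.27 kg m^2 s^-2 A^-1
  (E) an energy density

(B)

Reference: T = Wb·m⁻² = kg·s⁻²·A⁻¹.
Each option:
  (A) [kg·m·s⁻³·K⁻¹] / [m] = kg·s⁻³·K⁻¹
  (B) Wb·m⁻² = V·s·m⁻² = kg·s⁻²·A⁻¹  ← same
  (C) [stiffness (spring constant)] = kg·s⁻²
  (D) kg·m²·s⁻²·A⁻¹
  (E) [energy density] = kg·m⁻¹·s⁻²
Only (B) matches kg·s⁻²·A⁻¹.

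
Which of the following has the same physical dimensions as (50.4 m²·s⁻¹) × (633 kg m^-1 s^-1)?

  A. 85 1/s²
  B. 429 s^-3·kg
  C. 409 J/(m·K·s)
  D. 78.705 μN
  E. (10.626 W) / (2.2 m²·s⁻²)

D.

Reference: [m²·s⁻¹] · [kg·m⁻¹·s⁻¹] = kg·m·s⁻².
Each option:
  A. s⁻²
  B. kg·s⁻³
  C. J·s⁻¹·m⁻¹·K⁻¹ = N·m·s⁻¹·m⁻¹·K⁻¹ = kg·m·s⁻³·K⁻¹
  D. N = kg·m·s⁻²  ← same
  E. [kg·m²·s⁻³] / [m²·s⁻²] = kg·s⁻¹
Only D. matches kg·m·s⁻².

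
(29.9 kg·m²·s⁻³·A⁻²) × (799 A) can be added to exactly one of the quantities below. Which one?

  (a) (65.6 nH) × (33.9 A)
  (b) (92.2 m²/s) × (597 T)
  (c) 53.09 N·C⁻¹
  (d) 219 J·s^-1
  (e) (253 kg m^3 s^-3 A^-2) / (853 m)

(b)

Reference: [kg·m²·s⁻³·A⁻²] · [A] = kg·m²·s⁻³·A⁻¹.
Each option:
  (a) [kg·m²·s⁻²·A⁻²] · [A] = kg·m²·s⁻²·A⁻¹
  (b) [m²·s⁻¹] · [kg·s⁻²·A⁻¹] = kg·m²·s⁻³·A⁻¹  ← same
  (c) N·C⁻¹ = kg·m·s⁻²·(s·A)⁻¹ = kg·m·s⁻³·A⁻¹
  (d) J·s⁻¹ = N·m·s⁻¹ = kg·m²·s⁻³
  (e) [kg·m³·s⁻³·A⁻²] / [m] = kg·m²·s⁻³·A⁻²
Only (b) matches kg·m²·s⁻³·A⁻¹.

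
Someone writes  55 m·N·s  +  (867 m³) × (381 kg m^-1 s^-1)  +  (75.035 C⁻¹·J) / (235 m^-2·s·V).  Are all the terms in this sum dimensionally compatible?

Expand each in SI base units:
  55 m·N·s:  N·m·s = kg·m·s⁻²·m·s = kg·m²·s⁻¹
  (867 m³) × (381 kg m^-1 s^-1):  [m³] · [kg·m⁻¹·s⁻¹] = kg·m²·s⁻¹
  (75.035 C⁻¹·J) / (235 m^-2·s·V):  [kg·m²·s⁻³·A⁻¹] / [kg·s⁻²·A⁻¹] = m²·s⁻¹
The terms do not share a single dimension (kg·m²·s⁻¹ vs m²·s⁻¹).

No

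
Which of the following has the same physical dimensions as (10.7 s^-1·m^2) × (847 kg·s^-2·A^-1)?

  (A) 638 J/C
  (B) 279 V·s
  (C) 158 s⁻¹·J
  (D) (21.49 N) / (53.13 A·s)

(A)

Reference: [m²·s⁻¹] · [kg·s⁻²·A⁻¹] = kg·m²·s⁻³·A⁻¹.
Each option:
  (A) J·C⁻¹ = N·m·(s·A)⁻¹ = kg·m²·s⁻³·A⁻¹  ← same
  (B) V·s = J·C⁻¹·s = kg·m²·s⁻²·A⁻¹
  (C) J·s⁻¹ = N·m·s⁻¹ = kg·m²·s⁻³
  (D) [kg·m·s⁻²] / [s·A] = kg·m·s⁻³·A⁻¹
Only (A) matches kg·m²·s⁻³·A⁻¹.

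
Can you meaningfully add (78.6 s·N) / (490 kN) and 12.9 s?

Dimensions:
  (78.6 s·N) / (490 kN):  [kg·m·s⁻¹] / [kg·m·s⁻²] = s
  12.9 s:  s
Both are s, so they have the same dimensions and can be added.

Yes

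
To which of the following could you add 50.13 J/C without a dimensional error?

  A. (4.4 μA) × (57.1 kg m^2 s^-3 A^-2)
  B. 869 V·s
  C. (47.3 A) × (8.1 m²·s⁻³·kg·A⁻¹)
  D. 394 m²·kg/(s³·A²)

A.

Reference: J·C⁻¹ = N·m·(s·A)⁻¹ = kg·m²·s⁻³·A⁻¹.
Each option:
  A. [A] · [kg·m²·s⁻³·A⁻²] = kg·m²·s⁻³·A⁻¹  ← same
  B. V·s = J·C⁻¹·s = kg·m²·s⁻²·A⁻¹
  C. [A] · [kg·m²·s⁻³·A⁻¹] = kg·m²·s⁻³
  D. kg·m²·s⁻³·A⁻²
Only A. matches kg·m²·s⁻³·A⁻¹.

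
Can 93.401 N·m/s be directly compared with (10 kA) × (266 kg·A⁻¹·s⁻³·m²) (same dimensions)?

Expand each in SI base units:
  93.401 N·m/s:  N·m·s⁻¹ = kg·m·s⁻²·m·s⁻¹ = kg·m²·s⁻³
  (10 kA) × (266 kg·A⁻¹·s⁻³·m²):  [A] · [kg·m²·s⁻³·A⁻¹] = kg·m²·s⁻³
Both are kg·m²·s⁻³, so they have the same dimensions and can be added.

Yes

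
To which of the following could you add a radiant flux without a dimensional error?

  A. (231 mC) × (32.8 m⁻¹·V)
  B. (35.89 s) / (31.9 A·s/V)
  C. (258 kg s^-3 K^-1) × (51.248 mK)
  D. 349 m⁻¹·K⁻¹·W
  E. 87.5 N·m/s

E.

Reference: [radiant flux] = kg·m²·s⁻³.
Each option:
  A. [s·A] · [kg·m·s⁻³·A⁻¹] = kg·m·s⁻²
  B. [s] / [kg⁻¹·m⁻²·s⁴·A²] = kg·m²·s⁻³·A⁻²
  C. [kg·s⁻³·K⁻¹] · [K] = kg·s⁻³
  D. W·m⁻¹·K⁻¹ = J·s⁻¹·m⁻¹·K⁻¹ = kg·m·s⁻³·K⁻¹
  E. N·m·s⁻¹ = kg·m·s⁻²·m·s⁻¹ = kg·m²·s⁻³  ← same
Only E. matches kg·m²·s⁻³.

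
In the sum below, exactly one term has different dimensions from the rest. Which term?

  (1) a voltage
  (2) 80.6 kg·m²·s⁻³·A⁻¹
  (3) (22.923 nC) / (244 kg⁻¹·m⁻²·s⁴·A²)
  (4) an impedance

(4)

In SI base units:
  (1) [voltage] = kg·m²·s⁻³·A⁻¹
  (2) kg·m²·s⁻³·A⁻¹
  (3) [s·A] / [kg⁻¹·m⁻²·s⁴·A²] = kg·m²·s⁻³·A⁻¹
  (4) [impedance] = kg·m²·s⁻³·A⁻²
All reduce to kg·m²·s⁻³·A⁻¹ except (4), which is kg·m²·s⁻³·A⁻².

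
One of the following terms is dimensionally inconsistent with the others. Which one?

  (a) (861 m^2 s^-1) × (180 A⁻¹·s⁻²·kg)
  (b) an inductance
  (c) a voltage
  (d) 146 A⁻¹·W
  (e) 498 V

Expand each in SI base units:
  (a) [m²·s⁻¹] · [kg·s⁻²·A⁻¹] = kg·m²·s⁻³·A⁻¹
  (b) [inductance] = kg·m²·s⁻²·A⁻²
  (c) [voltage] = kg·m²·s⁻³·A⁻¹
  (d) W·A⁻¹ = J·s⁻¹·A⁻¹ = kg·m²·s⁻³·A⁻¹
  (e) V = J·C⁻¹ = kg·m²·s⁻³·A⁻¹
All reduce to kg·m²·s⁻³·A⁻¹ except (b), which is kg·m²·s⁻²·A⁻².

(b)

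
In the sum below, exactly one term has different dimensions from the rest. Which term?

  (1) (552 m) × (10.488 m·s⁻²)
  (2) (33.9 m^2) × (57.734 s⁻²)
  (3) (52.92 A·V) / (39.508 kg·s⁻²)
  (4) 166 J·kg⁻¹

(3)

Work out the base dimensions of each:
  (1) [m] · [m·s⁻²] = m²·s⁻²
  (2) [m²] · [s⁻²] = m²·s⁻²
  (3) [kg·m²·s⁻³] / [kg·s⁻²] = m²·s⁻¹
  (4) J·kg⁻¹ = N·m·kg⁻¹ = m²·s⁻²
All reduce to m²·s⁻² except (3), which is m²·s⁻¹.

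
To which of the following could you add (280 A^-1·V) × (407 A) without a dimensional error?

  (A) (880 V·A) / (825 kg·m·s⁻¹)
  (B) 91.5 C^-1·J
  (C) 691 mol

(B)

Reference: [kg·m²·s⁻³·A⁻²] · [A] = kg·m²·s⁻³·A⁻¹.
Each option:
  (A) [kg·m²·s⁻³] / [kg·m·s⁻¹] = m·s⁻²
  (B) J·C⁻¹ = N·m·(s·A)⁻¹ = kg·m²·s⁻³·A⁻¹  ← same
  (C) mol
Only (B) matches kg·m²·s⁻³·A⁻¹.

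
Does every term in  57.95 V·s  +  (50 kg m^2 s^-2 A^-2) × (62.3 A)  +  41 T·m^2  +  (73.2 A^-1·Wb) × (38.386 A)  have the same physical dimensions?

Yes

Dimensions:
  57.95 V·s:  V·s = J·C⁻¹·s = kg·m²·s⁻²·A⁻¹
  (50 kg m^2 s^-2 A^-2) × (62.3 A):  [kg·m²·s⁻²·A⁻²] · [A] = kg·m²·s⁻²·A⁻¹
  41 T·m^2:  T·m² = Wb·m⁻²·m² = kg·m²·s⁻²·A⁻¹
  (73.2 A^-1·Wb) × (38.386 A):  [kg·m²·s⁻²·A⁻²] · [A] = kg·m²·s⁻²·A⁻¹
Every term reduces to kg·m²·s⁻²·A⁻¹.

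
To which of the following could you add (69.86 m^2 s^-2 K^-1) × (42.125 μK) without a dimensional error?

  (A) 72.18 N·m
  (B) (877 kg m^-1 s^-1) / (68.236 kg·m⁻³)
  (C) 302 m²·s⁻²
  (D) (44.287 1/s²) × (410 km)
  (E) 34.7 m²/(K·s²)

(C)

Reference: [m²·s⁻²·K⁻¹] · [K] = m²·s⁻².
Each option:
  (A) N·m = kg·m·s⁻²·m = kg·m²·s⁻²
  (B) [kg·m⁻¹·s⁻¹] / [kg·m⁻³] = m²·s⁻¹
  (C) m²·s⁻²  ← same
  (D) [s⁻²] · [m] = m·s⁻²
  (E) m²·s⁻²·K⁻¹
Only (C) matches m²·s⁻².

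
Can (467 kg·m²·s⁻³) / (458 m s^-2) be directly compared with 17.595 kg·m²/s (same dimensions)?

No

Work out the base dimensions of each:
  (467 kg·m²·s⁻³) / (458 m s^-2):  [kg·m²·s⁻³] / [m·s⁻²] = kg·m·s⁻¹
  17.595 kg·m²/s:  kg·m²·s⁻¹
kg·m·s⁻¹ ≠ kg·m²·s⁻¹, so they cannot be added.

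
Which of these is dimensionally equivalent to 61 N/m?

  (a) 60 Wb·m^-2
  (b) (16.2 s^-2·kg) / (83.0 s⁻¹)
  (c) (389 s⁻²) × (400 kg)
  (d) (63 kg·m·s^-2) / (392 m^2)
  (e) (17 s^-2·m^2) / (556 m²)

(c)

Reference: N·m⁻¹ = kg·m·s⁻²·m⁻¹ = kg·s⁻².
Each option:
  (a) Wb·m⁻² = V·s·m⁻² = kg·s⁻²·A⁻¹
  (b) [kg·s⁻²] / [s⁻¹] = kg·s⁻¹
  (c) [s⁻²] · [kg] = kg·s⁻²  ← same
  (d) [kg·m·s⁻²] / [m²] = kg·m⁻¹·s⁻²
  (e) [m²·s⁻²] / [m²] = s⁻²
Only (c) matches kg·s⁻².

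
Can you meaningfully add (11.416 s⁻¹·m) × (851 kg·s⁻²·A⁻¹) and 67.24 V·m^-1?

Work out the base dimensions of each:
  (11.416 s⁻¹·m) × (851 kg·s⁻²·A⁻¹):  [m·s⁻¹] · [kg·s⁻²·A⁻¹] = kg·m·s⁻³·A⁻¹
  67.24 V·m^-1:  V·m⁻¹ = J·C⁻¹·m⁻¹ = kg·m·s⁻³·A⁻¹
Both are kg·m·s⁻³·A⁻¹, so they have the same dimensions and can be added.

Yes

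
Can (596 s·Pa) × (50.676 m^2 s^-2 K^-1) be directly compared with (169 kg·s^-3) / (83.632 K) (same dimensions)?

In SI base units:
  (596 s·Pa) × (50.676 m^2 s^-2 K^-1):  [kg·m⁻¹·s⁻¹] · [m²·s⁻²·K⁻¹] = kg·m·s⁻³·K⁻¹
  (169 kg·s^-3) / (83.632 K):  [kg·s⁻³] / [K] = kg·s⁻³·K⁻¹
kg·m·s⁻³·K⁻¹ ≠ kg·s⁻³·K⁻¹, so they cannot be added.

No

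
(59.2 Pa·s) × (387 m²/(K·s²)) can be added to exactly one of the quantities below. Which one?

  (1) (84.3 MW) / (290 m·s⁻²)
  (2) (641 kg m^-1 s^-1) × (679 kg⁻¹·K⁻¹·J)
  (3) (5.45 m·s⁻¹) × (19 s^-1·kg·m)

(2)

Reference: [kg·m⁻¹·s⁻¹] · [m²·s⁻²·K⁻¹] = kg·m·s⁻³·K⁻¹.
Each option:
  (1) [kg·m²·s⁻³] / [m·s⁻²] = kg·m·s⁻¹
  (2) [kg·m⁻¹·s⁻¹] · [m²·s⁻²·K⁻¹] = kg·m·s⁻³·K⁻¹  ← same
  (3) [m·s⁻¹] · [kg·m·s⁻¹] = kg·m²·s⁻²
Only (2) matches kg·m·s⁻³·K⁻¹.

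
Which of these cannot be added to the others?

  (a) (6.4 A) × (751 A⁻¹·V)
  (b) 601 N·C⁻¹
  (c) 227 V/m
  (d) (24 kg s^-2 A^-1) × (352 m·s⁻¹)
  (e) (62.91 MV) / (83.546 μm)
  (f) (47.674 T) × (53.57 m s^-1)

(a)

Dimensions:
  (a) [A] · [kg·m²·s⁻³·A⁻²] = kg·m²·s⁻³·A⁻¹
  (b) N·C⁻¹ = kg·m·s⁻²·(s·A)⁻¹ = kg·m·s⁻³·A⁻¹
  (c) V·m⁻¹ = J·C⁻¹·m⁻¹ = kg·m·s⁻³·A⁻¹
  (d) [kg·s⁻²·A⁻¹] · [m·s⁻¹] = kg·m·s⁻³·A⁻¹
  (e) [kg·m²·s⁻³·A⁻¹] / [m] = kg·m·s⁻³·A⁻¹
  (f) [kg·s⁻²·A⁻¹] · [m·s⁻¹] = kg·m·s⁻³·A⁻¹
All reduce to kg·m·s⁻³·A⁻¹ except (a), which is kg·m²·s⁻³·A⁻¹.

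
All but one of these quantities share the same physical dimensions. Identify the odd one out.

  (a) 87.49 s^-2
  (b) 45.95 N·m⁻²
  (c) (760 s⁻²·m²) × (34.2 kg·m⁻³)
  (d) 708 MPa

In SI base units:
  (a) s⁻²
  (b) N·m⁻² = kg·m·s⁻²·m⁻² = kg·m⁻¹·s⁻²
  (c) [m²·s⁻²] · [kg·m⁻³] = kg·m⁻¹·s⁻²
  (d) Pa = N·m⁻² = kg·m⁻¹·s⁻²
All reduce to kg·m⁻¹·s⁻² except (a), which is s⁻².

(a)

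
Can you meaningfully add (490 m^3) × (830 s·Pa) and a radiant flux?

Reduce each to base SI dimensions:
  (490 m^3) × (830 s·Pa):  [m³] · [kg·m⁻¹·s⁻¹] = kg·m²·s⁻¹
  a radiant flux:  [radiant flux] = kg·m²·s⁻³
kg·m²·s⁻¹ ≠ kg·m²·s⁻³, so they cannot be added.

No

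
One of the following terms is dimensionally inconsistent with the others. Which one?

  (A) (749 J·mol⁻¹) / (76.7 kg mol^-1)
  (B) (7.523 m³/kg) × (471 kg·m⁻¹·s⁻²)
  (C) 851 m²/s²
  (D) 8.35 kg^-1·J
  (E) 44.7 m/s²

Expand each in SI base units:
  (A) [kg·m²·s⁻²·mol⁻¹] / [kg·mol⁻¹] = m²·s⁻²
  (B) [kg⁻¹·m³] · [kg·m⁻¹·s⁻²] = m²·s⁻²
  (C) m²·s⁻²
  (D) J·kg⁻¹ = N·m·kg⁻¹ = m²·s⁻²
  (E) m·s⁻²
All reduce to m²·s⁻² except (E), which is m·s⁻².

(E)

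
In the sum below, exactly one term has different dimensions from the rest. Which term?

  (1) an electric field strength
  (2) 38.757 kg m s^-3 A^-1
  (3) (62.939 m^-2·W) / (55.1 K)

Dimensions:
  (1) [electric field strength] = kg·m·s⁻³·A⁻¹
  (2) kg·m·s⁻³·A⁻¹
  (3) [kg·s⁻³] / [K] = kg·s⁻³·K⁻¹
All reduce to kg·m·s⁻³·A⁻¹ except (3), which is kg·s⁻³·K⁻¹.

(3)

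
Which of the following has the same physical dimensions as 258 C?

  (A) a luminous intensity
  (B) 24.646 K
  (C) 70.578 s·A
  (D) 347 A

Reference: C = s·A.
Each option:
  (A) [luminous intensity] = cd
  (B) K
  (C) A·s = s·A  ← same
  (D) A
Only (C) matches s·A.

(C)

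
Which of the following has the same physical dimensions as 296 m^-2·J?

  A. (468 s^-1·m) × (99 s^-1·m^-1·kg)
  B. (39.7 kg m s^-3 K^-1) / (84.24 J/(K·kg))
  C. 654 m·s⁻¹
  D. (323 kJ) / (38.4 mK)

Reference: J·m⁻² = N·m·m⁻² = kg·s⁻².
Each option:
  A. [m·s⁻¹] · [kg·m⁻¹·s⁻¹] = kg·s⁻²  ← same
  B. [kg·m·s⁻³·K⁻¹] / [m²·s⁻²·K⁻¹] = kg·m⁻¹·s⁻¹
  C. m·s⁻¹
  D. [kg·m²·s⁻²] / [K] = kg·m²·s⁻²·K⁻¹
Only A. matches kg·s⁻².

A.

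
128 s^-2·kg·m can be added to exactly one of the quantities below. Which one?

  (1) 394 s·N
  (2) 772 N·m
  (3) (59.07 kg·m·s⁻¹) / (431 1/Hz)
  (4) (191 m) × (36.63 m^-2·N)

Reference: kg·m·s⁻².
Each option:
  (1) N·s = kg·m·s⁻²·s = kg·m·s⁻¹
  (2) N·m = kg·m·s⁻²·m = kg·m²·s⁻²
  (3) [kg·m·s⁻¹] / [s] = kg·m·s⁻²  ← same
  (4) [m] · [kg·m⁻¹·s⁻²] = kg·s⁻²
Only (3) matches kg·m·s⁻².

(3)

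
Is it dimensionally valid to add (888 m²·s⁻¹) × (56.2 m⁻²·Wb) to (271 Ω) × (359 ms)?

No

Expand each in SI base units:
  (888 m²·s⁻¹) × (56.2 m⁻²·Wb):  [m²·s⁻¹] · [kg·s⁻²·A⁻¹] = kg·m²·s⁻³·A⁻¹
  (271 Ω) × (359 ms):  [kg·m²·s⁻³·A⁻²] · [s] = kg·m²·s⁻²·A⁻²
kg·m²·s⁻³·A⁻¹ ≠ kg·m²·s⁻²·A⁻², so they cannot be added.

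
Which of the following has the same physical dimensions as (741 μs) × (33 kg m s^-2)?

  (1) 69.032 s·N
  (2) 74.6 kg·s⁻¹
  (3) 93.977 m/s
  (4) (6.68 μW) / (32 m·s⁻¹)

Reference: [s] · [kg·m·s⁻²] = kg·m·s⁻¹.
Each option:
  (1) N·s = kg·m·s⁻²·s = kg·m·s⁻¹  ← same
  (2) kg·s⁻¹
  (3) m·s⁻¹
  (4) [kg·m²·s⁻³] / [m·s⁻¹] = kg·m·s⁻²
Only (1) matches kg·m·s⁻¹.

(1)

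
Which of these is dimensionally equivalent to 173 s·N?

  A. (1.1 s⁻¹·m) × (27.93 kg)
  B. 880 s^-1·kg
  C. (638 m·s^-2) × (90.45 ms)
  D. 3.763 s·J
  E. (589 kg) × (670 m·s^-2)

A.

Reference: N·s = kg·m·s⁻²·s = kg·m·s⁻¹.
Each option:
  A. [m·s⁻¹] · [kg] = kg·m·s⁻¹  ← same
  B. kg·s⁻¹
  C. [m·s⁻²] · [s] = m·s⁻¹
  D. J·s = N·m·s = kg·m²·s⁻¹
  E. [kg] · [m·s⁻²] = kg·m·s⁻²
Only A. matches kg·m·s⁻¹.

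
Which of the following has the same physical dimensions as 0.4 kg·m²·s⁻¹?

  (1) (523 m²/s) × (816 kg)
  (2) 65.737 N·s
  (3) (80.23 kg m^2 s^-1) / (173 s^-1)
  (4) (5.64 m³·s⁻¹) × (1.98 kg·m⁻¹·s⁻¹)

Reference: kg·m²·s⁻¹.
Each option:
  (1) [m²·s⁻¹] · [kg] = kg·m²·s⁻¹  ← same
  (2) N·s = kg·m·s⁻²·s = kg·m·s⁻¹
  (3) [kg·m²·s⁻¹] / [s⁻¹] = kg·m²
  (4) [m³·s⁻¹] · [kg·m⁻¹·s⁻¹] = kg·m²·s⁻²
Only (1) matches kg·m²·s⁻¹.

(1)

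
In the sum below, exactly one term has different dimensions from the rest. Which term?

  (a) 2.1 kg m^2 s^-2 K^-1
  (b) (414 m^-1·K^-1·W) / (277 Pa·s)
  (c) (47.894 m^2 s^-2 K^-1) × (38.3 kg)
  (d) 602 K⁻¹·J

In SI base units:
  (a) kg·m²·s⁻²·K⁻¹
  (b) [kg·m·s⁻³·K⁻¹] / [kg·m⁻¹·s⁻¹] = m²·s⁻²·K⁻¹
  (c) [m²·s⁻²·K⁻¹] · [kg] = kg·m²·s⁻²·K⁻¹
  (d) J·K⁻¹ = N·m·K⁻¹ = kg·m²·s⁻²·K⁻¹
All reduce to kg·m²·s⁻²·K⁻¹ except (b), which is m²·s⁻²·K⁻¹.

(b)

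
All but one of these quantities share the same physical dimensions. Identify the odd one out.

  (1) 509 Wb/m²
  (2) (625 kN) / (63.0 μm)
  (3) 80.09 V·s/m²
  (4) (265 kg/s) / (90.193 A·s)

Expand each in SI base units:
  (1) Wb·m⁻² = V·s·m⁻² = kg·s⁻²·A⁻¹
  (2) [kg·m·s⁻²] / [m] = kg·s⁻²
  (3) V·s·m⁻² = J·C⁻¹·s·m⁻² = kg·s⁻²·A⁻¹
  (4) [kg·s⁻¹] / [s·A] = kg·s⁻²·A⁻¹
All reduce to kg·s⁻²·A⁻¹ except (2), which is kg·s⁻².

(2)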